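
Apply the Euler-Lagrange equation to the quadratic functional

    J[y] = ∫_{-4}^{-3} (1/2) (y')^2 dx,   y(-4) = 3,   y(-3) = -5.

The Lagrangian is L = (1/2) (y')^2.
Compute ∂L/∂y = 0, ∂L/∂y' = y'.
The Euler-Lagrange equation d/dx(∂L/∂y') − ∂L/∂y = 0 reduces to
    y'' = 0.
Its general solution is
    y(x) = A x + B,
with A, B fixed by the endpoint conditions.
Applying the endpoint conditions y(-4) = 3 and y(-3) = -5: solve A·-4 + B = 3 and A·-3 + B = -5. Subtracting gives A(-3 − -4) = -5 − 3, so A = -8, and B = 3 − A·-4 = -29. Therefore
    y(x) = -8 x - 29.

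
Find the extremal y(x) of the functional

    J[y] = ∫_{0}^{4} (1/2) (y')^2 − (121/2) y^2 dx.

The Lagrangian is L = (1/2) (y')^2 − (121/2) y^2.
Compute ∂L/∂y = -121y, ∂L/∂y' = y'.
The Euler-Lagrange equation d/dx(∂L/∂y') − ∂L/∂y = 0 reduces to
    y'' + 121 y = 0.
Its general solution is
    y(x) = A sin(11x) + B cos(11x),
with A, B fixed by the endpoint conditions.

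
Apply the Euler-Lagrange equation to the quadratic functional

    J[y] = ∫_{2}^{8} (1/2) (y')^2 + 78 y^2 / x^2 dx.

The Lagrangian is L = (1/2) (y')^2 + 78 y^2 / x^2.
Compute ∂L/∂y = 156y/x^2, ∂L/∂y' = y'.
The Euler-Lagrange equation d/dx(∂L/∂y') − ∂L/∂y = 0 reduces to
    y'' − 156/x^2 · y = 0  (x > 0).
Its general solution is
    y(x) = A x^13 + B x^(-12),
with A, B fixed by the endpoint conditions.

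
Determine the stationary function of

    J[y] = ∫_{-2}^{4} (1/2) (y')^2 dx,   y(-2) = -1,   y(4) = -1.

The Lagrangian is L = (1/2) (y')^2.
Compute ∂L/∂y = 0, ∂L/∂y' = y'.
The Euler-Lagrange equation d/dx(∂L/∂y') − ∂L/∂y = 0 reduces to
    y'' = 0.
Its general solution is
    y(x) = A x + B,
with A, B fixed by the endpoint conditions.
Applying the endpoint conditions y(-2) = -1 and y(4) = -1: solve A·-2 + B = -1 and A·4 + B = -1. Subtracting gives A(4 − -2) = -1 − -1, so A = 0, and B = -1 − A·-2 = -1. Therefore
    y(x) = -1.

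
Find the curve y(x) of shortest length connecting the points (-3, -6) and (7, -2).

Arc-length functional: J[y] = ∫ sqrt(1 + (y')^2) dx.
Lagrangian L = sqrt(1 + (y')^2) has no explicit y dependence, so ∂L/∂y = 0 and the Euler-Lagrange equation gives
    d/dx( y' / sqrt(1 + (y')^2) ) = 0  ⇒  y' / sqrt(1 + (y')^2) = const.
Hence y' is constant, so y(x) is affine.
Fitting the endpoints (-3, -6) and (7, -2):
    slope m = ((-2) − (-6)) / (7 − (-3)) = 2/5,
    intercept c = (-6) − m·(-3) = -24/5.
Extremal: y(x) = (2/5) x - 24/5.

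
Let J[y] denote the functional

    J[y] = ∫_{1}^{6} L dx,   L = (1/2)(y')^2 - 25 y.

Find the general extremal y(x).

The Lagrangian is L = (1/2)(y')^2 - 25 y.
∂L/∂y = -25.
∂L/∂y' = y'.
The Euler-Lagrange equation d/dx(∂L/∂y') − ∂L/∂y = 0 becomes:
    y'' + 25 = 0
General solution: y(x) = -(25/2) x^2 + A x + B, where A and B are arbitrary constants fixed by the endpoint conditions.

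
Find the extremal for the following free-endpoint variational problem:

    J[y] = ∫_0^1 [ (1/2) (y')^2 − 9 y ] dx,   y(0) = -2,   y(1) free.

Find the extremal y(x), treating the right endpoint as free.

The Lagrangian L = (1/2) (y')^2 − 9 y gives
    ∂L/∂y = −9,   ∂L/∂y' = y'.
Euler-Lagrange: d/dx(y') − (−9) = 0, i.e. y'' + 9 = 0, so
    y(x) = −(9/2) x^2 + C1 x + C2.
Fixed left endpoint y(0) = -2 ⇒ C2 = -2.
The right endpoint x = 1 is free, so the natural (transversality) condition is ∂L/∂y' |_{x=1} = 0, i.e. y'(1) = 0.
Compute y'(x) = −9 x + C1, so y'(1) = −9 + C1 = 0 ⇒ C1 = 9.
Therefore the extremal is
    y(x) = −(9/2) x^2 + 9 x − 2.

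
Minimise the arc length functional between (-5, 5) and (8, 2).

Arc-length functional: J[y] = ∫ sqrt(1 + (y')^2) dx.
Lagrangian L = sqrt(1 + (y')^2) has no explicit y dependence, so ∂L/∂y = 0 and the Euler-Lagrange equation gives
    d/dx( y' / sqrt(1 + (y')^2) ) = 0  ⇒  y' / sqrt(1 + (y')^2) = const.
Hence y' is constant, so y(x) is affine.
Fitting the endpoints (-5, 5) and (8, 2):
    slope m = (2 − 5) / (8 − (-5)) = -3/13,
    intercept c = 5 − m·(-5) = 50/13.
Extremal: y(x) = (-3/13) x + 50/13.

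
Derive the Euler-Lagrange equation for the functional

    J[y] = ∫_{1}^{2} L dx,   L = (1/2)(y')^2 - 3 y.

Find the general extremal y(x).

The Lagrangian is L = (1/2)(y')^2 - 3 y.
∂L/∂y = -3.
∂L/∂y' = y'.
The Euler-Lagrange equation d/dx(∂L/∂y') − ∂L/∂y = 0 becomes:
    y'' + 3 = 0
General solution: y(x) = -(3/2) x^2 + A x + B, where A and B are arbitrary constants fixed by the endpoint conditions.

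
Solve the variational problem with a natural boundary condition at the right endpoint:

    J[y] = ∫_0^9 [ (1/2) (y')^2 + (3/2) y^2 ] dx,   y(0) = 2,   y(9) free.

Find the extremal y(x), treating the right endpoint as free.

The Lagrangian L = (1/2) (y')^2 + (3/2) y^2 gives
    ∂L/∂y = 3 y,   ∂L/∂y' = y'.
Euler-Lagrange: y'' − 3 y = 0.
With k = sqrt(3), the general solution is
    y(x) = A cosh(sqrt(3) x) + B sinh(sqrt(3) x).
Fixed left endpoint y(0) = 2 ⇒ A = 2.
The right endpoint x = 9 is free, so the natural (transversality) condition is ∂L/∂y' |_{x=9} = 0, i.e. y'(9) = 0.
Compute y'(x) = A k sinh(k x) + B k cosh(k x), so
    y'(9) = A k sinh(k·9) + B k cosh(k·9) = 0
    ⇒ B = −A tanh(k·9) = − 2 tanh(sqrt(3)·9).
Therefore the extremal is
    y(x) = 2 cosh(sqrt(3) x) − 2 tanh(sqrt(3)·9) sinh(sqrt(3) x).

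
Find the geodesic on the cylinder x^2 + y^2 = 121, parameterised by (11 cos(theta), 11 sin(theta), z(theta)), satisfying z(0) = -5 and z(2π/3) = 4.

Parameterise the cylinder of radius R = 11 as
    r(θ) = (11 cos θ, 11 sin θ, z(θ)).
The arc-length element is
    ds = sqrt(121 + (dz/dθ)^2) dθ,
so the Lagrangian is L = sqrt(121 + z'^2).
L depends on z' only, not on z or θ, so ∂L/∂z = 0 and
    ∂L/∂z' = z' / sqrt(121 + z'^2).
The Euler-Lagrange equation gives
    d/dθ( z' / sqrt(121 + z'^2) ) = 0,
so z' is constant. Integrating once:
    z(θ) = a θ + b,
a helix on the cylinder (a straight line when the cylinder is unrolled). The constants a, b are determined by the endpoint conditions.
With endpoint conditions z(0) = -5 and z(2π/3) = 4: from z(0) = b we get b = -5, and a·2π/3 + -5 = 4 gives a = 27/(2π), so
    z(θ) = (27/(2π)) θ − 5.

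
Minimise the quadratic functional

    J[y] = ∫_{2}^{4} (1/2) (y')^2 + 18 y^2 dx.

The Lagrangian is L = (1/2) (y')^2 + 18 y^2.
Compute ∂L/∂y = 36y, ∂L/∂y' = y'.
The Euler-Lagrange equation d/dx(∂L/∂y') − ∂L/∂y = 0 reduces to
    y'' − 36 y = 0.
Its general solution is
    y(x) = A e^(6x) + B e^(−6x),
with A, B fixed by the endpoint conditions.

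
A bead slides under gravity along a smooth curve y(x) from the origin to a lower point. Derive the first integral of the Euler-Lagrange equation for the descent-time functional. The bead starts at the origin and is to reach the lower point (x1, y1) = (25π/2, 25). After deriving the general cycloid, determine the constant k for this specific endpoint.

The Lagrangian L = sqrt((1 + y'^2) / y) has no explicit x dependence, so the Beltrami identity applies:
    L − y' ∂L/∂y' = C.
Compute ∂L/∂y' = y' / sqrt(y (1 + y'^2)).
Substitute:
    sqrt((1 + y'^2)/y) − y'·y' / sqrt(y (1 + y'^2))
    = (1 + y'^2) / sqrt(y (1 + y'^2)) − y'^2 / sqrt(y (1 + y'^2))
    = 1 / sqrt(y (1 + y'^2)) = C.
Squaring and rearranging gives the first integral
    y (1 + y'^2) = 1/C^2 =: k   (constant).
Solving this first-order ODE by the substitution
    y = (k/2)(1 − cos θ)
yields the cycloid parameterisation
    x(θ) = (k/2)(θ − sin θ),   y(θ) = (k/2)(1 − cos θ).
The constant k is fixed by the endpoint condition.
Now fit the given lower endpoint (x1, y1) = (25π/2, 25). At the bottom of the first arch (θ = π), the parametric equations give
    y(π) = (k/2)(1 − cos π) = k,
    x(π) = (k/2)(π − sin π) = kπ/2.
Matching y(π) = 25 gives k = 25, consistent with x(π) = 25π/2. Therefore the specific cycloid is
    x(θ) = (25/2)(θ − sin θ),   y(θ) = (25/2)(1 − cos θ).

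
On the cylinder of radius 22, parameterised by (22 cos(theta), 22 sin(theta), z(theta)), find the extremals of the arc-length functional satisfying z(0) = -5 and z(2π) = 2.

Parameterise the cylinder of radius R = 22 as
    r(θ) = (22 cos θ, 22 sin θ, z(θ)).
The arc-length element is
    ds = sqrt(484 + (dz/dθ)^2) dθ,
so the Lagrangian is L = sqrt(484 + z'^2).
L depends on z' only, not on z or θ, so ∂L/∂z = 0 and
    ∂L/∂z' = z' / sqrt(484 + z'^2).
The Euler-Lagrange equation gives
    d/dθ( z' / sqrt(484 + z'^2) ) = 0,
so z' is constant. Integrating once:
    z(θ) = a θ + b,
a helix on the cylinder (a straight line when the cylinder is unrolled). The constants a, b are determined by the endpoint conditions.
With endpoint conditions z(0) = -5 and z(2π) = 2: from z(0) = b we get b = -5, and a·2π + -5 = 2 gives a = 7/(2π), so
    z(θ) = (7/(2π)) θ − 5.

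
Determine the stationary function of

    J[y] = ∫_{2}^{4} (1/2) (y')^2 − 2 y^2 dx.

The Lagrangian is L = (1/2) (y')^2 − 2 y^2.
Compute ∂L/∂y = -4y, ∂L/∂y' = y'.
The Euler-Lagrange equation d/dx(∂L/∂y') − ∂L/∂y = 0 reduces to
    y'' + 4 y = 0.
Its general solution is
    y(x) = A sin(2x) + B cos(2x),
with A, B fixed by the endpoint conditions.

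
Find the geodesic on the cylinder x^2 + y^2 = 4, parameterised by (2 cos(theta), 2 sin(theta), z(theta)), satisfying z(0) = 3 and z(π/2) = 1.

Parameterise the cylinder of radius R = 2 as
    r(θ) = (2 cos θ, 2 sin θ, z(θ)).
The arc-length element is
    ds = sqrt(4 + (dz/dθ)^2) dθ,
so the Lagrangian is L = sqrt(4 + z'^2).
L depends on z' only, not on z or θ, so ∂L/∂z = 0 and
    ∂L/∂z' = z' / sqrt(4 + z'^2).
The Euler-Lagrange equation gives
    d/dθ( z' / sqrt(4 + z'^2) ) = 0,
so z' is constant. Integrating once:
    z(θ) = a θ + b,
a helix on the cylinder (a straight line when the cylinder is unrolled). The constants a, b are determined by the endpoint conditions.
With endpoint conditions z(0) = 3 and z(π/2) = 1: from z(0) = b we get b = 3, and a·π/2 + 3 = 1 gives a = -4/π, so
    z(θ) = (-4/π) θ + 3.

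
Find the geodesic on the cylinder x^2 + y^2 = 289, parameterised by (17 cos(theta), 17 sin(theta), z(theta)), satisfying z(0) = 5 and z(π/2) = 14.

Parameterise the cylinder of radius R = 17 as
    r(θ) = (17 cos θ, 17 sin θ, z(θ)).
The arc-length element is
    ds = sqrt(289 + (dz/dθ)^2) dθ,
so the Lagrangian is L = sqrt(289 + z'^2).
L depends on z' only, not on z or θ, so ∂L/∂z = 0 and
    ∂L/∂z' = z' / sqrt(289 + z'^2).
The Euler-Lagrange equation gives
    d/dθ( z' / sqrt(289 + z'^2) ) = 0,
so z' is constant. Integrating once:
    z(θ) = a θ + b,
a helix on the cylinder (a straight line when the cylinder is unrolled). The constants a, b are determined by the endpoint conditions.
With endpoint conditions z(0) = 5 and z(π/2) = 14: from z(0) = b we get b = 5, and a·π/2 + 5 = 14 gives a = 18/π, so
    z(θ) = (18/π) θ + 5.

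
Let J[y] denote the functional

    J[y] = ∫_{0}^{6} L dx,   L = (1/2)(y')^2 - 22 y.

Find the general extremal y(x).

The Lagrangian is L = (1/2)(y')^2 - 22 y.
∂L/∂y = -22.
∂L/∂y' = y'.
The Euler-Lagrange equation d/dx(∂L/∂y') − ∂L/∂y = 0 becomes:
    y'' + 22 = 0
General solution: y(x) = -11 x^2 + A x + B, where A and B are arbitrary constants fixed by the endpoint conditions.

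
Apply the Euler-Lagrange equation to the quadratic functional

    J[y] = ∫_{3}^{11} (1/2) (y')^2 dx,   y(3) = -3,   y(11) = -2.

The Lagrangian is L = (1/2) (y')^2.
Compute ∂L/∂y = 0, ∂L/∂y' = y'.
The Euler-Lagrange equation d/dx(∂L/∂y') − ∂L/∂y = 0 reduces to
    y'' = 0.
Its general solution is
    y(x) = A x + B,
with A, B fixed by the endpoint conditions.
Applying the endpoint conditions y(3) = -3 and y(11) = -2: solve A·3 + B = -3 and A·11 + B = -2. Subtracting gives A(11 − 3) = -2 − -3, so A = 1/8, and B = -3 − A·3 = -27/8. Therefore
    y(x) = (1/8) x - 27/8.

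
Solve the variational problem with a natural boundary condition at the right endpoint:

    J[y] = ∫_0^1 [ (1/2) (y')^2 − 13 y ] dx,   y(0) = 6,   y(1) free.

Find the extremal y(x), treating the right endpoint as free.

The Lagrangian L = (1/2) (y')^2 − 13 y gives
    ∂L/∂y = −13,   ∂L/∂y' = y'.
Euler-Lagrange: d/dx(y') − (−13) = 0, i.e. y'' + 13 = 0, so
    y(x) = −(13/2) x^2 + C1 x + C2.
Fixed left endpoint y(0) = 6 ⇒ C2 = 6.
The right endpoint x = 1 is free, so the natural (transversality) condition is ∂L/∂y' |_{x=1} = 0, i.e. y'(1) = 0.
Compute y'(x) = −13 x + C1, so y'(1) = −13 + C1 = 0 ⇒ C1 = 13.
Therefore the extremal is
    y(x) = −(13/2) x^2 + 13 x + 6.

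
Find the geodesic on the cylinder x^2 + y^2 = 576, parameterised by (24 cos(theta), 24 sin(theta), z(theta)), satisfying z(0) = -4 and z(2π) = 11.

Parameterise the cylinder of radius R = 24 as
    r(θ) = (24 cos θ, 24 sin θ, z(θ)).
The arc-length element is
    ds = sqrt(576 + (dz/dθ)^2) dθ,
so the Lagrangian is L = sqrt(576 + z'^2).
L depends on z' only, not on z or θ, so ∂L/∂z = 0 and
    ∂L/∂z' = z' / sqrt(576 + z'^2).
The Euler-Lagrange equation gives
    d/dθ( z' / sqrt(576 + z'^2) ) = 0,
so z' is constant. Integrating once:
    z(θ) = a θ + b,
a helix on the cylinder (a straight line when the cylinder is unrolled). The constants a, b are determined by the endpoint conditions.
With endpoint conditions z(0) = -4 and z(2π) = 11: from z(0) = b we get b = -4, and a·2π + -4 = 11 gives a = 15/(2π), so
    z(θ) = (15/(2π)) θ − 4.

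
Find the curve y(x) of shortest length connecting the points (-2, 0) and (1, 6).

Arc-length functional: J[y] = ∫ sqrt(1 + (y')^2) dx.
Lagrangian L = sqrt(1 + (y')^2) has no explicit y dependence, so ∂L/∂y = 0 and the Euler-Lagrange equation gives
    d/dx( y' / sqrt(1 + (y')^2) ) = 0  ⇒  y' / sqrt(1 + (y')^2) = const.
Hence y' is constant, so y(x) is affine.
Fitting the endpoints (-2, 0) and (1, 6):
    slope m = (6 − 0) / (1 − (-2)) = 2,
    intercept c = 0 − m·(-2) = 4.
Extremal: y(x) = 2 x + 4.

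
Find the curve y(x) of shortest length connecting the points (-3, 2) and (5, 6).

Arc-length functional: J[y] = ∫ sqrt(1 + (y')^2) dx.
Lagrangian L = sqrt(1 + (y')^2) has no explicit y dependence, so ∂L/∂y = 0 and the Euler-Lagrange equation gives
    d/dx( y' / sqrt(1 + (y')^2) ) = 0  ⇒  y' / sqrt(1 + (y')^2) = const.
Hence y' is constant, so y(x) is affine.
Fitting the endpoints (-3, 2) and (5, 6):
    slope m = (6 − 2) / (5 − (-3)) = 1/2,
    intercept c = 2 − m·(-3) = 7/2.
Extremal: y(x) = (1/2) x + 7/2.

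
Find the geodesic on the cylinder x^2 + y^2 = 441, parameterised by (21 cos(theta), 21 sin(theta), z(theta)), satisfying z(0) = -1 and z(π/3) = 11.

Parameterise the cylinder of radius R = 21 as
    r(θ) = (21 cos θ, 21 sin θ, z(θ)).
The arc-length element is
    ds = sqrt(441 + (dz/dθ)^2) dθ,
so the Lagrangian is L = sqrt(441 + z'^2).
L depends on z' only, not on z or θ, so ∂L/∂z = 0 and
    ∂L/∂z' = z' / sqrt(441 + z'^2).
The Euler-Lagrange equation gives
    d/dθ( z' / sqrt(441 + z'^2) ) = 0,
so z' is constant. Integrating once:
    z(θ) = a θ + b,
a helix on the cylinder (a straight line when the cylinder is unrolled). The constants a, b are determined by the endpoint conditions.
With endpoint conditions z(0) = -1 and z(π/3) = 11: from z(0) = b we get b = -1, and a·π/3 + -1 = 11 gives a = 36/π, so
    z(θ) = (36/π) θ − 1.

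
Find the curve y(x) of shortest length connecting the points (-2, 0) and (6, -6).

Arc-length functional: J[y] = ∫ sqrt(1 + (y')^2) dx.
Lagrangian L = sqrt(1 + (y')^2) has no explicit y dependence, so ∂L/∂y = 0 and the Euler-Lagrange equation gives
    d/dx( y' / sqrt(1 + (y')^2) ) = 0  ⇒  y' / sqrt(1 + (y')^2) = const.
Hence y' is constant, so y(x) is affine.
Fitting the endpoints (-2, 0) and (6, -6):
    slope m = ((-6) − 0) / (6 − (-2)) = -3/4,
    intercept c = 0 − m·(-2) = -3/2.
Extremal: y(x) = (-3/4) x - 3/2.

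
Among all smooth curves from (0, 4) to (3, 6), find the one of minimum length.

Arc-length functional: J[y] = ∫ sqrt(1 + (y')^2) dx.
Lagrangian L = sqrt(1 + (y')^2) has no explicit y dependence, so ∂L/∂y = 0 and the Euler-Lagrange equation gives
    d/dx( y' / sqrt(1 + (y')^2) ) = 0  ⇒  y' / sqrt(1 + (y')^2) = const.
Hence y' is constant, so y(x) is affine.
Fitting the endpoints (0, 4) and (3, 6):
    slope m = (6 − 4) / (3 − 0) = 2/3,
    intercept c = 4 − m·0 = 4.
Extremal: y(x) = (2/3) x + 4.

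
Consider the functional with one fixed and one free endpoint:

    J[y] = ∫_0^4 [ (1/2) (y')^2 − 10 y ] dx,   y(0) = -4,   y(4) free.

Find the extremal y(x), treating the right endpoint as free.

The Lagrangian L = (1/2) (y')^2 − 10 y gives
    ∂L/∂y = −10,   ∂L/∂y' = y'.
Euler-Lagrange: d/dx(y') − (−10) = 0, i.e. y'' + 10 = 0, so
    y(x) = −(10/2) x^2 + C1 x + C2.
Fixed left endpoint y(0) = -4 ⇒ C2 = -4.
The right endpoint x = 4 is free, so the natural (transversality) condition is ∂L/∂y' |_{x=4} = 0, i.e. y'(4) = 0.
Compute y'(x) = −10 x + C1, so y'(4) = −40 + C1 = 0 ⇒ C1 = 40.
Therefore the extremal is
    y(x) = −5 x^2 + 40 x − 4.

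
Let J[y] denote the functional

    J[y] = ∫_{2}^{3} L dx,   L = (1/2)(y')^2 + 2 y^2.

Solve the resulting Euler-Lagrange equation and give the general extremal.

The Lagrangian is L = (1/2)(y')^2 + 2 y^2.
∂L/∂y = 4y.
∂L/∂y' = y'.
The Euler-Lagrange equation d/dx(∂L/∂y') − ∂L/∂y = 0 becomes:
    y'' - 4 y = 0
General solution: y(x) = A e^(2x) + B e^(-2x), where A and B are arbitrary constants fixed by the endpoint conditions.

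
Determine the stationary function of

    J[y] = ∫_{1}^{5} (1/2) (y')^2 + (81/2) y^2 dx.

The Lagrangian is L = (1/2) (y')^2 + (81/2) y^2.
Compute ∂L/∂y = 81y, ∂L/∂y' = y'.
The Euler-Lagrange equation d/dx(∂L/∂y') − ∂L/∂y = 0 reduces to
    y'' − 81 y = 0.
Its general solution is
    y(x) = A e^(9x) + B e^(−9x),
with A, B fixed by the endpoint conditions.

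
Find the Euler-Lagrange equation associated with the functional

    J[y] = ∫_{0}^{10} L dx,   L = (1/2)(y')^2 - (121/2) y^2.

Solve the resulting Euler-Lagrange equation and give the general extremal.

The Lagrangian is L = (1/2)(y')^2 - (121/2) y^2.
∂L/∂y = -121y.
∂L/∂y' = y'.
The Euler-Lagrange equation d/dx(∂L/∂y') − ∂L/∂y = 0 becomes:
    y'' + 121 y = 0
General solution: y(x) = A sin(11x) + B cos(11x), where A and B are arbitrary constants fixed by the endpoint conditions.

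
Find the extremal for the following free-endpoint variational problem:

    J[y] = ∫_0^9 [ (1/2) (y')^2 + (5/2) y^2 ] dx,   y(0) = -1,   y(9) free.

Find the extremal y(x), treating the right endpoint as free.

The Lagrangian L = (1/2) (y')^2 + (5/2) y^2 gives
    ∂L/∂y = 5 y,   ∂L/∂y' = y'.
Euler-Lagrange: y'' − 5 y = 0.
With k = sqrt(5), the general solution is
    y(x) = A cosh(sqrt(5) x) + B sinh(sqrt(5) x).
Fixed left endpoint y(0) = -1 ⇒ A = -1.
The right endpoint x = 9 is free, so the natural (transversality) condition is ∂L/∂y' |_{x=9} = 0, i.e. y'(9) = 0.
Compute y'(x) = A k sinh(k x) + B k cosh(k x), so
    y'(9) = A k sinh(k·9) + B k cosh(k·9) = 0
    ⇒ B = −A tanh(k·9) = tanh(sqrt(5)·9).
Therefore the extremal is
    y(x) = −cosh(sqrt(5) x) + tanh(sqrt(5)·9) sinh(sqrt(5) x).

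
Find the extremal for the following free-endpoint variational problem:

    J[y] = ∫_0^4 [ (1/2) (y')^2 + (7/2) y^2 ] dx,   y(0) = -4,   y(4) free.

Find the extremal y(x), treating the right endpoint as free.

The Lagrangian L = (1/2) (y')^2 + (7/2) y^2 gives
    ∂L/∂y = 7 y,   ∂L/∂y' = y'.
Euler-Lagrange: y'' − 7 y = 0.
With k = sqrt(7), the general solution is
    y(x) = A cosh(sqrt(7) x) + B sinh(sqrt(7) x).
Fixed left endpoint y(0) = -4 ⇒ A = -4.
The right endpoint x = 4 is free, so the natural (transversality) condition is ∂L/∂y' |_{x=4} = 0, i.e. y'(4) = 0.
Compute y'(x) = A k sinh(k x) + B k cosh(k x), so
    y'(4) = A k sinh(k·4) + B k cosh(k·4) = 0
    ⇒ B = −A tanh(k·4) = 4 tanh(sqrt(7)·4).
Therefore the extremal is
    y(x) = −4 cosh(sqrt(7) x) + 4 tanh(sqrt(7)·4) sinh(sqrt(7) x).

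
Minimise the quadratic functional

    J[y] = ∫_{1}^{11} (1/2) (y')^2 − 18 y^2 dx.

The Lagrangian is L = (1/2) (y')^2 − 18 y^2.
Compute ∂L/∂y = -36y, ∂L/∂y' = y'.
The Euler-Lagrange equation d/dx(∂L/∂y') − ∂L/∂y = 0 reduces to
    y'' + 36 y = 0.
Its general solution is
    y(x) = A sin(6x) + B cos(6x),
with A, B fixed by the endpoint conditions.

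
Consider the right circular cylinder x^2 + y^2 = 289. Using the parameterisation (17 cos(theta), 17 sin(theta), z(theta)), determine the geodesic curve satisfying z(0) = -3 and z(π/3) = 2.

Parameterise the cylinder of radius R = 17 as
    r(θ) = (17 cos θ, 17 sin θ, z(θ)).
The arc-length element is
    ds = sqrt(289 + (dz/dθ)^2) dθ,
so the Lagrangian is L = sqrt(289 + z'^2).
L depends on z' only, not on z or θ, so ∂L/∂z = 0 and
    ∂L/∂z' = z' / sqrt(289 + z'^2).
The Euler-Lagrange equation gives
    d/dθ( z' / sqrt(289 + z'^2) ) = 0,
so z' is constant. Integrating once:
    z(θ) = a θ + b,
a helix on the cylinder (a straight line when the cylinder is unrolled). The constants a, b are determined by the endpoint conditions.
With endpoint conditions z(0) = -3 and z(π/3) = 2: from z(0) = b we get b = -3, and a·π/3 + -3 = 2 gives a = 15/π, so
    z(θ) = (15/π) θ − 3.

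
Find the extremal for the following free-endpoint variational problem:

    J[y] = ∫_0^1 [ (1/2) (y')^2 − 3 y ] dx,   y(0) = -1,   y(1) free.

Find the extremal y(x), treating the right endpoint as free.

The Lagrangian L = (1/2) (y')^2 − 3 y gives
    ∂L/∂y = −3,   ∂L/∂y' = y'.
Euler-Lagrange: d/dx(y') − (−3) = 0, i.e. y'' + 3 = 0, so
    y(x) = −(3/2) x^2 + C1 x + C2.
Fixed left endpoint y(0) = -1 ⇒ C2 = -1.
The right endpoint x = 1 is free, so the natural (transversality) condition is ∂L/∂y' |_{x=1} = 0, i.e. y'(1) = 0.
Compute y'(x) = −3 x + C1, so y'(1) = −3 + C1 = 0 ⇒ C1 = 3.
Therefore the extremal is
    y(x) = −(3/2) x^2 + 3 x − 1.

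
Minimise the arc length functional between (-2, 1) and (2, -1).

Arc-length functional: J[y] = ∫ sqrt(1 + (y')^2) dx.
Lagrangian L = sqrt(1 + (y')^2) has no explicit y dependence, so ∂L/∂y = 0 and the Euler-Lagrange equation gives
    d/dx( y' / sqrt(1 + (y')^2) ) = 0  ⇒  y' / sqrt(1 + (y')^2) = const.
Hence y' is constant, so y(x) is affine.
Fitting the endpoints (-2, 1) and (2, -1):
    slope m = ((-1) − 1) / (2 − (-2)) = -1/2,
    intercept c = 1 − m·(-2) = 0.
Extremal: y(x) = (-1/2) x.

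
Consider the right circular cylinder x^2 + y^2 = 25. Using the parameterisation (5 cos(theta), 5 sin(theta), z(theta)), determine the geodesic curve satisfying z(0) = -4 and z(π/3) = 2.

Parameterise the cylinder of radius R = 5 as
    r(θ) = (5 cos θ, 5 sin θ, z(θ)).
The arc-length element is
    ds = sqrt(25 + (dz/dθ)^2) dθ,
so the Lagrangian is L = sqrt(25 + z'^2).
L depends on z' only, not on z or θ, so ∂L/∂z = 0 and
    ∂L/∂z' = z' / sqrt(25 + z'^2).
The Euler-Lagrange equation gives
    d/dθ( z' / sqrt(25 + z'^2) ) = 0,
so z' is constant. Integrating once:
    z(θ) = a θ + b,
a helix on the cylinder (a straight line when the cylinder is unrolled). The constants a, b are determined by the endpoint conditions.
With endpoint conditions z(0) = -4 and z(π/3) = 2: from z(0) = b we get b = -4, and a·π/3 + -4 = 2 gives a = 18/π, so
    z(θ) = (18/π) θ − 4.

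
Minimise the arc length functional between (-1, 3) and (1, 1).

Arc-length functional: J[y] = ∫ sqrt(1 + (y')^2) dx.
Lagrangian L = sqrt(1 + (y')^2) has no explicit y dependence, so ∂L/∂y = 0 and the Euler-Lagrange equation gives
    d/dx( y' / sqrt(1 + (y')^2) ) = 0  ⇒  y' / sqrt(1 + (y')^2) = const.
Hence y' is constant, so y(x) is affine.
Fitting the endpoints (-1, 3) and (1, 1):
    slope m = (1 − 3) / (1 − (-1)) = -1,
    intercept c = 3 − m·(-1) = 2.
Extremal: y(x) = -x + 2.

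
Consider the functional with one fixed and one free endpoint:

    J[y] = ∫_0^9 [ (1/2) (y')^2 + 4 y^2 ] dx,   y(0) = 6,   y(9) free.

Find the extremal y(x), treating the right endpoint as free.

The Lagrangian L = (1/2) (y')^2 + 4 y^2 gives
    ∂L/∂y = 8 y,   ∂L/∂y' = y'.
Euler-Lagrange: y'' − 8 y = 0.
With k = sqrt(8), the general solution is
    y(x) = A cosh(sqrt(8) x) + B sinh(sqrt(8) x).
Fixed left endpoint y(0) = 6 ⇒ A = 6.
The right endpoint x = 9 is free, so the natural (transversality) condition is ∂L/∂y' |_{x=9} = 0, i.e. y'(9) = 0.
Compute y'(x) = A k sinh(k x) + B k cosh(k x), so
    y'(9) = A k sinh(k·9) + B k cosh(k·9) = 0
    ⇒ B = −A tanh(k·9) = − 6 tanh(sqrt(8)·9).
Therefore the extremal is
    y(x) = 6 cosh(sqrt(8) x) − 6 tanh(sqrt(8)·9) sinh(sqrt(8) x).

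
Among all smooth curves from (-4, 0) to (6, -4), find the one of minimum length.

Arc-length functional: J[y] = ∫ sqrt(1 + (y')^2) dx.
Lagrangian L = sqrt(1 + (y')^2) has no explicit y dependence, so ∂L/∂y = 0 and the Euler-Lagrange equation gives
    d/dx( y' / sqrt(1 + (y')^2) ) = 0  ⇒  y' / sqrt(1 + (y')^2) = const.
Hence y' is constant, so y(x) is affine.
Fitting the endpoints (-4, 0) and (6, -4):
    slope m = ((-4) − 0) / (6 − (-4)) = -2/5,
    intercept c = 0 − m·(-4) = -8/5.
Extremal: y(x) = (-2/5) x - 8/5.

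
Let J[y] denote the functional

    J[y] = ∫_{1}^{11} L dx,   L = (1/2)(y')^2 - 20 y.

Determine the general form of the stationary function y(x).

The Lagrangian is L = (1/2)(y')^2 - 20 y.
∂L/∂y = -20.
∂L/∂y' = y'.
The Euler-Lagrange equation d/dx(∂L/∂y') − ∂L/∂y = 0 becomes:
    y'' + 20 = 0
General solution: y(x) = -10 x^2 + A x + B, where A and B are arbitrary constants fixed by the endpoint conditions.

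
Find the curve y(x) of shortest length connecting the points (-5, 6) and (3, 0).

Arc-length functional: J[y] = ∫ sqrt(1 + (y')^2) dx.
Lagrangian L = sqrt(1 + (y')^2) has no explicit y dependence, so ∂L/∂y = 0 and the Euler-Lagrange equation gives
    d/dx( y' / sqrt(1 + (y')^2) ) = 0  ⇒  y' / sqrt(1 + (y')^2) = const.
Hence y' is constant, so y(x) is affine.
Fitting the endpoints (-5, 6) and (3, 0):
    slope m = (0 − 6) / (3 − (-5)) = -3/4,
    intercept c = 6 − m·(-5) = 9/4.
Extremal: y(x) = (-3/4) x + 9/4.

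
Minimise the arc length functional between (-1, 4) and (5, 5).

Arc-length functional: J[y] = ∫ sqrt(1 + (y')^2) dx.
Lagrangian L = sqrt(1 + (y')^2) has no explicit y dependence, so ∂L/∂y = 0 and the Euler-Lagrange equation gives
    d/dx( y' / sqrt(1 + (y')^2) ) = 0  ⇒  y' / sqrt(1 + (y')^2) = const.
Hence y' is constant, so y(x) is affine.
Fitting the endpoints (-1, 4) and (5, 5):
    slope m = (5 − 4) / (5 − (-1)) = 1/6,
    intercept c = 4 − m·(-1) = 25/6.
Extremal: y(x) = (1/6) x + 25/6.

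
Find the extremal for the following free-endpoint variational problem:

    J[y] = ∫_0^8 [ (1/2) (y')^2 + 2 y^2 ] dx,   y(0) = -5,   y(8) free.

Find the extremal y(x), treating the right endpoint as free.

The Lagrangian L = (1/2) (y')^2 + 2 y^2 gives
    ∂L/∂y = 4 y,   ∂L/∂y' = y'.
Euler-Lagrange: y'' − 4 y = 0.
With k = 2, the general solution is
    y(x) = A cosh(2 x) + B sinh(2 x).
Fixed left endpoint y(0) = -5 ⇒ A = -5.
The right endpoint x = 8 is free, so the natural (transversality) condition is ∂L/∂y' |_{x=8} = 0, i.e. y'(8) = 0.
Compute y'(x) = A k sinh(k x) + B k cosh(k x), so
    y'(8) = A k sinh(k·8) + B k cosh(k·8) = 0
    ⇒ B = −A tanh(k·8) = 5 tanh(2·8).
Therefore the extremal is
    y(x) = −5 cosh(2 x) + 5 tanh(2·8) sinh(2 x).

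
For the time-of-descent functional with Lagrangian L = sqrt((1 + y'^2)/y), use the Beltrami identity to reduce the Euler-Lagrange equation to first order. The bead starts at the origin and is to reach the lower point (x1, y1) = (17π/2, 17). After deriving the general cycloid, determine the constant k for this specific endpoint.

The Lagrangian L = sqrt((1 + y'^2) / y) has no explicit x dependence, so the Beltrami identity applies:
    L − y' ∂L/∂y' = C.
Compute ∂L/∂y' = y' / sqrt(y (1 + y'^2)).
Substitute:
    sqrt((1 + y'^2)/y) − y'·y' / sqrt(y (1 + y'^2))
    = (1 + y'^2) / sqrt(y (1 + y'^2)) − y'^2 / sqrt(y (1 + y'^2))
    = 1 / sqrt(y (1 + y'^2)) = C.
Squaring and rearranging gives the first integral
    y (1 + y'^2) = 1/C^2 =: k   (constant).
Solving this first-order ODE by the substitution
    y = (k/2)(1 − cos θ)
yields the cycloid parameterisation
    x(θ) = (k/2)(θ − sin θ),   y(θ) = (k/2)(1 − cos θ).
The constant k is fixed by the endpoint condition.
Now fit the given lower endpoint (x1, y1) = (17π/2, 17). At the bottom of the first arch (θ = π), the parametric equations give
    y(π) = (k/2)(1 − cos π) = k,
    x(π) = (k/2)(π − sin π) = kπ/2.
Matching y(π) = 17 gives k = 17, consistent with x(π) = 17π/2. Therefore the specific cycloid is
    x(θ) = (17/2)(θ − sin θ),   y(θ) = (17/2)(1 − cos θ).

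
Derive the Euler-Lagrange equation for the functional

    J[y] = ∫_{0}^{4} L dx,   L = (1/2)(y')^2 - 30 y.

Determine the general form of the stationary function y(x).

The Lagrangian is L = (1/2)(y')^2 - 30 y.
∂L/∂y = -30.
∂L/∂y' = y'.
The Euler-Lagrange equation d/dx(∂L/∂y') − ∂L/∂y = 0 becomes:
    y'' + 30 = 0
General solution: y(x) = -15 x^2 + A x + B, where A and B are arbitrary constants fixed by the endpoint conditions.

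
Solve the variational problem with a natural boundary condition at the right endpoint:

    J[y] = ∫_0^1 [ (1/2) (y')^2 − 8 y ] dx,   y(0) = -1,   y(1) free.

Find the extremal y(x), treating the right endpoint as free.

The Lagrangian L = (1/2) (y')^2 − 8 y gives
    ∂L/∂y = −8,   ∂L/∂y' = y'.
Euler-Lagrange: d/dx(y') − (−8) = 0, i.e. y'' + 8 = 0, so
    y(x) = −(8/2) x^2 + C1 x + C2.
Fixed left endpoint y(0) = -1 ⇒ C2 = -1.
The right endpoint x = 1 is free, so the natural (transversality) condition is ∂L/∂y' |_{x=1} = 0, i.e. y'(1) = 0.
Compute y'(x) = −8 x + C1, so y'(1) = −8 + C1 = 0 ⇒ C1 = 8.
Therefore the extremal is
    y(x) = −4 x^2 + 8 x − 1.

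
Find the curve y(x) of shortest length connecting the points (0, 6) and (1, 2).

Arc-length functional: J[y] = ∫ sqrt(1 + (y')^2) dx.
Lagrangian L = sqrt(1 + (y')^2) has no explicit y dependence, so ∂L/∂y = 0 and the Euler-Lagrange equation gives
    d/dx( y' / sqrt(1 + (y')^2) ) = 0  ⇒  y' / sqrt(1 + (y')^2) = const.
Hence y' is constant, so y(x) is affine.
Fitting the endpoints (0, 6) and (1, 2):
    slope m = (2 − 6) / (1 − 0) = -4,
    intercept c = 6 − m·0 = 6.
Extremal: y(x) = -4 x + 6.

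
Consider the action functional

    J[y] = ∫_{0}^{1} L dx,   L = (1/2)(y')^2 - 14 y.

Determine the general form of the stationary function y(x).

The Lagrangian is L = (1/2)(y')^2 - 14 y.
∂L/∂y = -14.
∂L/∂y' = y'.
The Euler-Lagrange equation d/dx(∂L/∂y') − ∂L/∂y = 0 becomes:
    y'' + 14 = 0
General solution: y(x) = -7 x^2 + A x + B, where A and B are arbitrary constants fixed by the endpoint conditions.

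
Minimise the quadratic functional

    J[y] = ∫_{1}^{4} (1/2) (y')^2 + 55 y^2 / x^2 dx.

The Lagrangian is L = (1/2) (y')^2 + 55 y^2 / x^2.
Compute ∂L/∂y = 110y/x^2, ∂L/∂y' = y'.
The Euler-Lagrange equation d/dx(∂L/∂y') − ∂L/∂y = 0 reduces to
    y'' − 110/x^2 · y = 0  (x > 0).
Its general solution is
    y(x) = A x^11 + B x^(-10),
with A, B fixed by the endpoint conditions.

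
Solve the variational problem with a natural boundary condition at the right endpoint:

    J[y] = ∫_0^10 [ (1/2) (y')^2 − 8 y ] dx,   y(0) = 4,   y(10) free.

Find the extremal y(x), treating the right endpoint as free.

The Lagrangian L = (1/2) (y')^2 − 8 y gives
    ∂L/∂y = −8,   ∂L/∂y' = y'.
Euler-Lagrange: d/dx(y') − (−8) = 0, i.e. y'' + 8 = 0, so
    y(x) = −(8/2) x^2 + C1 x + C2.
Fixed left endpoint y(0) = 4 ⇒ C2 = 4.
The right endpoint x = 10 is free, so the natural (transversality) condition is ∂L/∂y' |_{x=10} = 0, i.e. y'(10) = 0.
Compute y'(x) = −8 x + C1, so y'(10) = −80 + C1 = 0 ⇒ C1 = 80.
Therefore the extremal is
    y(x) = −4 x^2 + 80 x + 4.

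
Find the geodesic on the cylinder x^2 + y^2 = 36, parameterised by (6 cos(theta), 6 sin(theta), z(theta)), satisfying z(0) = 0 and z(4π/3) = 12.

Parameterise the cylinder of radius R = 6 as
    r(θ) = (6 cos θ, 6 sin θ, z(θ)).
The arc-length element is
    ds = sqrt(36 + (dz/dθ)^2) dθ,
so the Lagrangian is L = sqrt(36 + z'^2).
L depends on z' only, not on z or θ, so ∂L/∂z = 0 and
    ∂L/∂z' = z' / sqrt(36 + z'^2).
The Euler-Lagrange equation gives
    d/dθ( z' / sqrt(36 + z'^2) ) = 0,
so z' is constant. Integrating once:
    z(θ) = a θ + b,
a helix on the cylinder (a straight line when the cylinder is unrolled). The constants a, b are determined by the endpoint conditions.
With endpoint conditions z(0) = 0 and z(4π/3) = 12: from z(0) = b we get b = 0, and a·4π/3 + 0 = 12 gives a = 9/π, so
    z(θ) = (9/π) θ.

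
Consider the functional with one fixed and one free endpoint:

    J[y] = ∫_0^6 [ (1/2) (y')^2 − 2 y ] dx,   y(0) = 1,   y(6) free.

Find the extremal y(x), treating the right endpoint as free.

The Lagrangian L = (1/2) (y')^2 − 2 y gives
    ∂L/∂y = −2,   ∂L/∂y' = y'.
Euler-Lagrange: d/dx(y') − (−2) = 0, i.e. y'' + 2 = 0, so
    y(x) = −(2/2) x^2 + C1 x + C2.
Fixed left endpoint y(0) = 1 ⇒ C2 = 1.
The right endpoint x = 6 is free, so the natural (transversality) condition is ∂L/∂y' |_{x=6} = 0, i.e. y'(6) = 0.
Compute y'(x) = −2 x + C1, so y'(6) = −12 + C1 = 0 ⇒ C1 = 12.
Therefore the extremal is
    y(x) = −x^2 + 12 x + 1.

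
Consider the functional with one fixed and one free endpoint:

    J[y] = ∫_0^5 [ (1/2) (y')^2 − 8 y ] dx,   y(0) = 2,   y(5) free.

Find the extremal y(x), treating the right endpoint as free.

The Lagrangian L = (1/2) (y')^2 − 8 y gives
    ∂L/∂y = −8,   ∂L/∂y' = y'.
Euler-Lagrange: d/dx(y') − (−8) = 0, i.e. y'' + 8 = 0, so
    y(x) = −(8/2) x^2 + C1 x + C2.
Fixed left endpoint y(0) = 2 ⇒ C2 = 2.
The right endpoint x = 5 is free, so the natural (transversality) condition is ∂L/∂y' |_{x=5} = 0, i.e. y'(5) = 0.
Compute y'(x) = −8 x + C1, so y'(5) = −40 + C1 = 0 ⇒ C1 = 40.
Therefore the extremal is
    y(x) = −4 x^2 + 40 x + 2.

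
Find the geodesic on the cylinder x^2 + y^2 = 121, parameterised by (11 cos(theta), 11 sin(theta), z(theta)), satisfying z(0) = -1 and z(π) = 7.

Parameterise the cylinder of radius R = 11 as
    r(θ) = (11 cos θ, 11 sin θ, z(θ)).
The arc-length element is
    ds = sqrt(121 + (dz/dθ)^2) dθ,
so the Lagrangian is L = sqrt(121 + z'^2).
L depends on z' only, not on z or θ, so ∂L/∂z = 0 and
    ∂L/∂z' = z' / sqrt(121 + z'^2).
The Euler-Lagrange equation gives
    d/dθ( z' / sqrt(121 + z'^2) ) = 0,
so z' is constant. Integrating once:
    z(θ) = a θ + b,
a helix on the cylinder (a straight line when the cylinder is unrolled). The constants a, b are determined by the endpoint conditions.
With endpoint conditions z(0) = -1 and z(π) = 7: from z(0) = b we get b = -1, and a·π + -1 = 7 gives a = 8/π, so
    z(θ) = (8/π) θ − 1.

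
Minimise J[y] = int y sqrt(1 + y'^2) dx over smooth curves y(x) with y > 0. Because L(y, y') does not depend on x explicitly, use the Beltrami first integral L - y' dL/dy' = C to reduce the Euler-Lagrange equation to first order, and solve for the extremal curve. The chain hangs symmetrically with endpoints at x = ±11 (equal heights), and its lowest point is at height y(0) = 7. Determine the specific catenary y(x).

The Lagrangian L(y, y') = y sqrt(1 + y'^2) has no explicit x dependence, so the Beltrami identity applies:
    L − y' ∂L/∂y' = C.
Compute ∂L/∂y' = y · y' / sqrt(1 + y'^2). Then
    L − y' ∂L/∂y'
    = y sqrt(1 + y'^2) − y · y'^2 / sqrt(1 + y'^2)
    = y (1 + y'^2 − y'^2) / sqrt(1 + y'^2)
    = y / sqrt(1 + y'^2) = C.
Squaring gives y^2 = C^2 (1 + y'^2), i.e.
    y'^2 = y^2 / C^2 − 1.
Separating variables,
    dy / sqrt(y^2 − C^2) = dx / C,
and integrating gives arccosh(y / C) = (x − a)/C, so
    y(x) = C cosh((x − a)/C),
the catenary. The constants C and a are fixed by the two endpoint conditions (and, for the hanging-chain problem, the length constraint selects C).
Now fit the given data. The endpoints x = ±11 are symmetric at equal height, so the catenary is even about its minimum: a = 0 and y(x) = C cosh(x/C). The lowest point is y(0) = C cosh(0) = C, and we are told y(0) = 7, so C = 7. Therefore
    y(x) = 7 cosh(x/7),
and at the endpoints
    y(±11) = 7 cosh(11/7).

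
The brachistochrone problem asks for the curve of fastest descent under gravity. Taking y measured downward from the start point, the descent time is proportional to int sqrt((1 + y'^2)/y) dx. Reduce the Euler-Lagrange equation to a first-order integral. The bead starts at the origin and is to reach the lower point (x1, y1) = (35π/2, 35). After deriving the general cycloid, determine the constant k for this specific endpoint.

The Lagrangian L = sqrt((1 + y'^2) / y) has no explicit x dependence, so the Beltrami identity applies:
    L − y' ∂L/∂y' = C.
Compute ∂L/∂y' = y' / sqrt(y (1 + y'^2)).
Substitute:
    sqrt((1 + y'^2)/y) − y'·y' / sqrt(y (1 + y'^2))
    = (1 + y'^2) / sqrt(y (1 + y'^2)) − y'^2 / sqrt(y (1 + y'^2))
    = 1 / sqrt(y (1 + y'^2)) = C.
Squaring and rearranging gives the first integral
    y (1 + y'^2) = 1/C^2 =: k   (constant).
Solving this first-order ODE by the substitution
    y = (k/2)(1 − cos θ)
yields the cycloid parameterisation
    x(θ) = (k/2)(θ − sin θ),   y(θ) = (k/2)(1 − cos θ).
The constant k is fixed by the endpoint condition.
Now fit the given lower endpoint (x1, y1) = (35π/2, 35). At the bottom of the first arch (θ = π), the parametric equations give
    y(π) = (k/2)(1 − cos π) = k,
    x(π) = (k/2)(π − sin π) = kπ/2.
Matching y(π) = 35 gives k = 35, consistent with x(π) = 35π/2. Therefore the specific cycloid is
    x(θ) = (35/2)(θ − sin θ),   y(θ) = (35/2)(1 − cos θ).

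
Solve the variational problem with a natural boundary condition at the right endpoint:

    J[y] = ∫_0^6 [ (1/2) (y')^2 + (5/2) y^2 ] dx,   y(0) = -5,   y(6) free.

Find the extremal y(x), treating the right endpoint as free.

The Lagrangian L = (1/2) (y')^2 + (5/2) y^2 gives
    ∂L/∂y = 5 y,   ∂L/∂y' = y'.
Euler-Lagrange: y'' − 5 y = 0.
With k = sqrt(5), the general solution is
    y(x) = A cosh(sqrt(5) x) + B sinh(sqrt(5) x).
Fixed left endpoint y(0) = -5 ⇒ A = -5.
The right endpoint x = 6 is free, so the natural (transversality) condition is ∂L/∂y' |_{x=6} = 0, i.e. y'(6) = 0.
Compute y'(x) = A k sinh(k x) + B k cosh(k x), so
    y'(6) = A k sinh(k·6) + B k cosh(k·6) = 0
    ⇒ B = −A tanh(k·6) = 5 tanh(sqrt(5)·6).
Therefore the extremal is
    y(x) = −5 cosh(sqrt(5) x) + 5 tanh(sqrt(5)·6) sinh(sqrt(5) x).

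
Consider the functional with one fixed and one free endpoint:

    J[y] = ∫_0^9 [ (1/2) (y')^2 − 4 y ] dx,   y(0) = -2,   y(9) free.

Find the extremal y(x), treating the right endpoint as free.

The Lagrangian L = (1/2) (y')^2 − 4 y gives
    ∂L/∂y = −4,   ∂L/∂y' = y'.
Euler-Lagrange: d/dx(y') − (−4) = 0, i.e. y'' + 4 = 0, so
    y(x) = −(4/2) x^2 + C1 x + C2.
Fixed left endpoint y(0) = -2 ⇒ C2 = -2.
The right endpoint x = 9 is free, so the natural (transversality) condition is ∂L/∂y' |_{x=9} = 0, i.e. y'(9) = 0.
Compute y'(x) = −4 x + C1, so y'(9) = −36 + C1 = 0 ⇒ C1 = 36.
Therefore the extremal is
    y(x) = −2 x^2 + 36 x − 2.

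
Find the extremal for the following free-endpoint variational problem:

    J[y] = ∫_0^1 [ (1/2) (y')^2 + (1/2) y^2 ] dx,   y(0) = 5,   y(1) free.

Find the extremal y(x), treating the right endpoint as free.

The Lagrangian L = (1/2) (y')^2 + (1/2) y^2 gives
    ∂L/∂y = 1 y,   ∂L/∂y' = y'.
Euler-Lagrange: y'' − y = 0.
With k = 1, the general solution is
    y(x) = A cosh(x) + B sinh(x).
Fixed left endpoint y(0) = 5 ⇒ A = 5.
The right endpoint x = 1 is free, so the natural (transversality) condition is ∂L/∂y' |_{x=1} = 0, i.e. y'(1) = 0.
Compute y'(x) = A k sinh(k x) + B k cosh(k x), so
    y'(1) = A k sinh(k·1) + B k cosh(k·1) = 0
    ⇒ B = −A tanh(k·1) = − 5 tanh(1·1).
Therefore the extremal is
    y(x) = 5 cosh(1 x) − 5 tanh(1·1) sinh(1 x).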